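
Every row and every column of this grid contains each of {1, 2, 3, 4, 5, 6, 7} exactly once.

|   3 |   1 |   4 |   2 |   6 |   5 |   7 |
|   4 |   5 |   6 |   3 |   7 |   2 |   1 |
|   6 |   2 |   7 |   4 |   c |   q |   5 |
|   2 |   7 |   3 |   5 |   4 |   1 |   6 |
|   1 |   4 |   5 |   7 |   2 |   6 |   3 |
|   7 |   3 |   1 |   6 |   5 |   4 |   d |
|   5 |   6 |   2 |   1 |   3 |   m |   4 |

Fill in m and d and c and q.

m = 7, d = 2, c = 1, q = 3

Cell (3,5): column 5 already has {2, 3, 4, 5, 6, 7} → 1.
Cell (3,6): row 3 already has {1, 2, 4, 5, 6, 7} → 3.
For row 6, column 7: row 6 already has {1, 3, 4, 5, 6, 7}; that leaves 2.
Cell (7,6): row 7 already has {1, 2, 3, 4, 5, 6} → 7.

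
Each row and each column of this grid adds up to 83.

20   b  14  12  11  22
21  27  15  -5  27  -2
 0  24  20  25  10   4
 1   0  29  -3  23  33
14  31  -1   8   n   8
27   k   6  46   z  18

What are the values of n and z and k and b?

Row 5: 14 + 31 − 1 + 8 + 8 = 60, so its missing entry is 83 − 60 = 23.
Column 5: 11 + 27 + 10 + 23 + 23 = 94, so its missing entry is 83 − 94 = -11.
Row 6: 27 + 6 + 46 − 11 + 18 = 86, so its missing entry is 83 − 86 = -3.
Row 1: 20 + 14 + 12 + 11 + 22 = 79, so its missing entry is 83 − 79 = 4.

n = 23, z = -11, k = -3, b = 4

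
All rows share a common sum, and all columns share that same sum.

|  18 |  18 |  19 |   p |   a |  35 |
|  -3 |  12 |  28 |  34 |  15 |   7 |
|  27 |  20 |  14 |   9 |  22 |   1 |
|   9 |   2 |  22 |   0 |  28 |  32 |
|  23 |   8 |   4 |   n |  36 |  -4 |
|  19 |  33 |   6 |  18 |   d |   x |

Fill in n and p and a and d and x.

n = 26, p = 6, a = -3, d = -5, x = 22

Rows 2 and 3 both sum to 93, so that's the common total.
Column 6 has 35 + 7 + 1 + 32 − 4 = 71; the blank must be 93 − 71 = 22.
Row 5 has 23 + 8 + 4 + 36 − 4 = 67; the blank must be 93 − 67 = 26.
Row 6 has 19 + 33 + 6 + 18 + 22 = 98; the blank must be 93 − 98 = -5.
Column 5 has 15 + 22 + 28 + 36 − 5 = 96; the blank must be 93 − 96 = -3.
Row 1 has 18 + 18 + 19 − 3 + 35 = 87; the blank must be 93 − 87 = 6.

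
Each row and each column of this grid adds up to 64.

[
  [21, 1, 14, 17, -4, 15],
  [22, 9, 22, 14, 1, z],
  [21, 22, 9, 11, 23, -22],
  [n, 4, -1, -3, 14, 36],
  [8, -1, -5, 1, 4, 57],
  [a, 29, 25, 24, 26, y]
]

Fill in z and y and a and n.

The known cells in row 4 total 50, leaving 64 − 50 = 14 for the blank.
The known cells in column 1 total 86, leaving 64 − 86 = -22 for the blank.
The known cells in row 6 total 82, leaving 64 − 82 = -18 for the blank.
The known cells in row 2 total 68, leaving 64 − 68 = -4 for the blank.

z = -4, y = -18, a = -22, n = 14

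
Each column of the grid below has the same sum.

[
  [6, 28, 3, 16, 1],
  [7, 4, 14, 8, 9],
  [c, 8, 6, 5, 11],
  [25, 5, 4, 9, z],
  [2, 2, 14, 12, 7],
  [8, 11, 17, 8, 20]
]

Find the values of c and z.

The complete columns each total 58.
Column 1 is missing 58 − 48 = 10 (since 6 + 7 + 25 + 2 + 8 = 48).
Column 5 is missing 58 − 48 = 10 (since 1 + 9 + 11 + 7 + 20 = 48).

c = 10, z = 10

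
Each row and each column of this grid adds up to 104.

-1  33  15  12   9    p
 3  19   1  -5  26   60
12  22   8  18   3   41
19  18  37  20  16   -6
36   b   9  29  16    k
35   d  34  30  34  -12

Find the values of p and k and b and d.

p = 36, k = -15, b = 29, d = -17

Row 6: 35 + 34 + 30 + 34 − 12 = 121, so its missing entry is 104 − 121 = -17.
Column 2: 33 + 19 + 22 + 18 − 17 = 75, so its missing entry is 104 − 75 = 29.
Row 5: 36 + 29 + 9 + 29 + 16 = 119, so its missing entry is 104 − 119 = -15.
Row 1: -1 + 33 + 15 + 12 + 9 = 68, so its missing entry is 104 − 68 = 36.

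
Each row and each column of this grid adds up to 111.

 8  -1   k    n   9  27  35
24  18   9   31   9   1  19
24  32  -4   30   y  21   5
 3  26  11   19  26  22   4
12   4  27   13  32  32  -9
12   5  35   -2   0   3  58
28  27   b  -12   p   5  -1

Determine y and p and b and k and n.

The known cells in row 3 total 108, leaving 111 − 108 = 3 for the blank.
The known cells in column 4 total 79, leaving 111 − 79 = 32 for the blank.
The known cells in column 5 total 79, leaving 111 − 79 = 32 for the blank.
The known cells in row 7 total 79, leaving 111 − 79 = 32 for the blank.
The known cells in row 1 total 110, leaving 111 − 110 = 1 for the blank.

y = 3, p = 32, b = 32, k = 1, n = 32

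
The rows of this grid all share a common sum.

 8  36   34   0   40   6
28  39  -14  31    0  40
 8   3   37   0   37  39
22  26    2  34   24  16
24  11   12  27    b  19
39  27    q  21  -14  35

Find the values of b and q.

b = 31, q = 16

Rows 1 and 2 both add up to 124, so every row sums to 124.
Row 5: 24 + 11 + 12 + 27 + 19 = 93, so the missing entry is 124 − 93 = 31.
Row 6: 39 + 27 + 21 − 14 + 35 = 108, so the missing entry is 124 − 108 = 16.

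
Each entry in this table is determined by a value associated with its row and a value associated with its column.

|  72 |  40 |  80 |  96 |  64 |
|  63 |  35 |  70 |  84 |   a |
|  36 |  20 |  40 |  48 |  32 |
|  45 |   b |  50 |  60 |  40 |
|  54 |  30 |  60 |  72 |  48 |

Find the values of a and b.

a = 56, b = 25

Each row is a constant multiple of every other row — this is a multiplication table with the headers hidden.
Row 2 is 70/80 = 7/8 times row 1, so its entry in column 5 is 64 × 7/8 = 56.
Row 4 is 50/80 = 5/8 times row 1, so its entry in column 2 is 40 × 5/8 = 25.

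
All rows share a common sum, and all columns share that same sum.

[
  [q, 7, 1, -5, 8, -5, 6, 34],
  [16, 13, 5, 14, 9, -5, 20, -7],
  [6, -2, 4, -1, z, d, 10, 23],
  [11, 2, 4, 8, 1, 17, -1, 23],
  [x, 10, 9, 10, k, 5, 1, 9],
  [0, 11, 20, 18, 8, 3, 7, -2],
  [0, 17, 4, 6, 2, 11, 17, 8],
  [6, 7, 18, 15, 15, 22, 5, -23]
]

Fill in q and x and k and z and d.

q = 19, x = 7, k = 14, z = 8, d = 17

Rows 2 and 4 both sum to 65, so that's the common total.
Row 1 has 7 + 1 − 5 + 8 − 5 + 6 + 34 = 46; the blank must be 65 − 46 = 19.
Column 1 has 19 + 16 + 6 + 11 + 0 + 0 + 6 = 58; the blank must be 65 − 58 = 7.
Row 5 has 7 + 10 + 9 + 10 + 5 + 1 + 9 = 51; the blank must be 65 − 51 = 14.
Column 5 has 8 + 9 + 1 + 14 + 8 + 2 + 15 = 57; the blank must be 65 − 57 = 8.
Row 3 has 6 − 2 + 4 − 1 + 8 + 10 + 23 = 48; the blank must be 65 − 48 = 17.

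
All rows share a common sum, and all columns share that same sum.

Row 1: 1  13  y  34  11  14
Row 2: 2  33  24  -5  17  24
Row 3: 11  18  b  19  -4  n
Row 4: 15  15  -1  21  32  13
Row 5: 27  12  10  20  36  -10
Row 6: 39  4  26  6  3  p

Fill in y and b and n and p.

y = 22, b = 14, n = 37, p = 17

Rows 2 and 4 both sum to 95, so that's the common total.
Row 6 has 39 + 4 + 26 + 6 + 3 = 78; the blank must be 95 − 78 = 17.
Row 1 has 1 + 13 + 34 + 11 + 14 = 73; the blank must be 95 − 73 = 22.
Column 6 has 14 + 24 + 13 − 10 + 17 = 58; the blank must be 95 − 58 = 37.
Row 3 has 11 + 18 + 19 − 4 + 37 = 81; the blank must be 95 − 81 = 14.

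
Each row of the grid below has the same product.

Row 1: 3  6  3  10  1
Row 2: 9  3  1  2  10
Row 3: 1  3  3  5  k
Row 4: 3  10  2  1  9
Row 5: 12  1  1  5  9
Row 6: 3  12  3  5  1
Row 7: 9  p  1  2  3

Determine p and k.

Rows 1 and 4 each multiply to 540, so every row has product 540.
Row 7: 9×1×2×3 = 54, so the missing entry is 540 ÷ 54 = 10.
Row 3: 1×3×3×5 = 45, so the missing entry is 540 ÷ 45 = 12.

p = 10, k = 12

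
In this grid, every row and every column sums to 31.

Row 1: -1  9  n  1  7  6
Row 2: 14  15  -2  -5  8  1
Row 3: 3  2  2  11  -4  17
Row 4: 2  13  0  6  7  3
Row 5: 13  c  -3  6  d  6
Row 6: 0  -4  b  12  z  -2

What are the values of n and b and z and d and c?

Row 1 has -1 + 9 + 1 + 7 + 6 = 22; the blank must be 31 − 22 = 9.
Column 2 has 9 + 15 + 2 + 13 − 4 = 35; the blank must be 31 − 35 = -4.
Row 5 has 13 − 4 − 3 + 6 + 6 = 18; the blank must be 31 − 18 = 13.
Column 5 has 7 + 8 − 4 + 7 + 13 = 31; the blank must be 31 − 31 = 0.
Row 6 has 0 − 4 + 12 + 0 − 2 = 6; the blank must be 31 − 6 = 25.

n = 9, b = 25, z = 0, d = 13, c = -4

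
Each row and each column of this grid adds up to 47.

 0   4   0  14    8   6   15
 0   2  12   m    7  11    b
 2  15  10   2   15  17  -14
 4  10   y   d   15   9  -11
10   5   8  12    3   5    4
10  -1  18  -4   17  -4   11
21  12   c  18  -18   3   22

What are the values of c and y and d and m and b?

c = -11, y = 10, d = 10, m = -5, b = 20

Row 7 has 21 + 12 + 18 − 18 + 3 + 22 = 58; the blank must be 47 − 58 = -11.
Column 7 has 15 − 14 − 11 + 4 + 11 + 22 = 27; the blank must be 47 − 27 = 20.
Column 3 has 0 + 12 + 10 + 8 + 18 − 11 = 37; the blank must be 47 − 37 = 10.
Row 4 has 4 + 10 + 10 + 15 + 9 − 11 = 37; the blank must be 47 − 37 = 10.
Row 2 has 0 + 2 + 12 + 7 + 11 + 20 = 52; the blank must be 47 − 52 = -5.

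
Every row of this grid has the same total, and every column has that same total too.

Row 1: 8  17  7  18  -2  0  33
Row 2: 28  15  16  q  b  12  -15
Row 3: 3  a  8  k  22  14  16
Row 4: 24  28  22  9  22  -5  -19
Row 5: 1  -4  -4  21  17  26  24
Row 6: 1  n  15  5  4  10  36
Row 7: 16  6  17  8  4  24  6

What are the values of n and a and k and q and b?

Rows 1 and 4 both sum to 81, so that's the common total.
Row 6 has 1 + 15 + 5 + 4 + 10 + 36 = 71; the blank must be 81 − 71 = 10.
Column 2 has 17 + 15 + 28 − 4 + 10 + 6 = 72; the blank must be 81 − 72 = 9.
Column 5 has -2 + 22 + 22 + 17 + 4 + 4 = 67; the blank must be 81 − 67 = 14.
Row 3 has 3 + 9 + 8 + 22 + 14 + 16 = 72; the blank must be 81 − 72 = 9.
Row 2 has 28 + 15 + 16 + 14 + 12 − 15 = 70; the blank must be 81 − 70 = 11.

n = 10, a = 9, k = 9, q = 11, b = 14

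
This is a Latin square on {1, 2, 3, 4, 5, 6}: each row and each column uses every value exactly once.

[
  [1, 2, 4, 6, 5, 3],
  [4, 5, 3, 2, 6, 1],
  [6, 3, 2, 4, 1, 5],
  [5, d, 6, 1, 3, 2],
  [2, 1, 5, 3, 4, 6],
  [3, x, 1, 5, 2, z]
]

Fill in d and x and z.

d = 4, x = 6, z = 4

For row 4, column 2: row 4 already has {1, 2, 3, 5, 6}; that leaves 4.
Cell (6,6): column 6 already has {1, 2, 3, 5, 6} → 4.
At (row 6, col 2): row 6 already has {1, 2, 3, 4, 5}, so the value is 6.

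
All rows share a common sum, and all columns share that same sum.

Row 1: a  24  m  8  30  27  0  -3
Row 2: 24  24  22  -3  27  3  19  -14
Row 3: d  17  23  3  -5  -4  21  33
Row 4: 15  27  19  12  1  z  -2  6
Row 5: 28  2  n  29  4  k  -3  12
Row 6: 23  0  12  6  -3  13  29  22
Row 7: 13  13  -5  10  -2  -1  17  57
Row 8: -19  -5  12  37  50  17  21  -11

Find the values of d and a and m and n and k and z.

d = 14, a = 4, m = 12, n = 7, k = 23, z = 24

Rows 2 and 6 both sum to 102, so that's the common total.
The known cells in row 3 total 88, leaving 102 − 88 = 14 for the blank.
The known cells in column 1 total 98, leaving 102 − 98 = 4 for the blank.
The known cells in row 1 total 90, leaving 102 − 90 = 12 for the blank.
The known cells in column 3 total 95, leaving 102 − 95 = 7 for the blank.
The known cells in row 5 total 79, leaving 102 − 79 = 23 for the blank.
The known cells in row 4 total 78, leaving 102 − 78 = 24 for the blank.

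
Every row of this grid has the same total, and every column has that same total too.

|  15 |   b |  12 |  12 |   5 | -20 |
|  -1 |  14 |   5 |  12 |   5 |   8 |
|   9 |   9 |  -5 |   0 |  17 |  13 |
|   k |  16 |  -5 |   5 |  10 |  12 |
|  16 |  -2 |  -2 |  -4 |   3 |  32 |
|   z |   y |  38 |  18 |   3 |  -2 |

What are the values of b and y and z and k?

b = 19, y = -13, z = -1, k = 5

Rows 2 and 3 both sum to 43, so that's the common total.
Row 1: 15 + 12 + 12 + 5 − 20 = 24, so its missing entry is 43 − 24 = 19.
Column 2: 19 + 14 + 9 + 16 − 2 = 56, so its missing entry is 43 − 56 = -13.
Row 6: -13 + 38 + 18 + 3 − 2 = 44, so its missing entry is 43 − 44 = -1.
Row 4: 16 − 5 + 5 + 10 + 12 = 38, so its missing entry is 43 − 38 = 5.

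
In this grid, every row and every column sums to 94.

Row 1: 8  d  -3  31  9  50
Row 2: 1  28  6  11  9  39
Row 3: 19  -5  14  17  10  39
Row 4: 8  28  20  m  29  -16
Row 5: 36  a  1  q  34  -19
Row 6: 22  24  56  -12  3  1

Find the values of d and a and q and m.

d = -1, a = 20, q = 22, m = 25

Row 1 has 8 − 3 + 31 + 9 + 50 = 95; the blank must be 94 − 95 = -1.
Row 4 has 8 + 28 + 20 + 29 − 16 = 69; the blank must be 94 − 69 = 25.
Column 2 has -1 + 28 − 5 + 28 + 24 = 74; the blank must be 94 − 74 = 20.
Row 5 has 36 + 20 + 1 + 34 − 19 = 72; the blank must be 94 − 72 = 22.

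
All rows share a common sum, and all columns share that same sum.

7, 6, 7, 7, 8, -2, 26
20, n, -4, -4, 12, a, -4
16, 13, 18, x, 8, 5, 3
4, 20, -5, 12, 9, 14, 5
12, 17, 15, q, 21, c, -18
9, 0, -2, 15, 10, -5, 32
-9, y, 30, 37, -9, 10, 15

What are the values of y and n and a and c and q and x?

Rows 1 and 4 both sum to 59, so that's the common total.
Row 7: -9 + 30 + 37 − 9 + 10 + 15 = 74, so its missing entry is 59 − 74 = -15.
Column 2: 6 + 13 + 20 + 17 + 0 − 15 = 41, so its missing entry is 59 − 41 = 18.
Row 2: 20 + 18 − 4 − 4 + 12 − 4 = 38, so its missing entry is 59 − 38 = 21.
Row 3: 16 + 13 + 18 + 8 + 5 + 3 = 63, so its missing entry is 59 − 63 = -4.
Column 4: 7 − 4 − 4 + 12 + 15 + 37 = 63, so its missing entry is 59 − 63 = -4.
Row 5: 12 + 17 + 15 − 4 + 21 − 18 = 43, so its missing entry is 59 − 43 = 16.

y = -15, n = 18, a = 21, c = 16, q = -4, x = -4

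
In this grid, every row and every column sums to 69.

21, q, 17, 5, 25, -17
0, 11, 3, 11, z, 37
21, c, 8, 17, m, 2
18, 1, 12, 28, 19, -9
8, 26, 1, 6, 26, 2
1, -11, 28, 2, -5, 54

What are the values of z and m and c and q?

Row 1: 21 + 17 + 5 + 25 − 17 = 51, so its missing entry is 69 − 51 = 18.
Column 2: 18 + 11 + 1 + 26 − 11 = 45, so its missing entry is 69 − 45 = 24.
Row 3: 21 + 24 + 8 + 17 + 2 = 72, so its missing entry is 69 − 72 = -3.
Row 2: 0 + 11 + 3 + 11 + 37 = 62, so its missing entry is 69 − 62 = 7.

z = 7, m = -3, c = 24, q = 18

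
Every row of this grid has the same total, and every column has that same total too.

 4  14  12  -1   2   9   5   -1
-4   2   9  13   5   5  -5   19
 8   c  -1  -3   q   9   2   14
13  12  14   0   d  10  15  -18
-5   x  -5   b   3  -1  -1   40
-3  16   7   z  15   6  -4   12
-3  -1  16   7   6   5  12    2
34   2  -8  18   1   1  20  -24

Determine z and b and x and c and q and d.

Rows 1 and 2 both sum to 44, so that's the common total.
The known cells in row 4 total 46, leaving 44 − 46 = -2 for the blank.
The known cells in column 5 total 30, leaving 44 − 30 = 14 for the blank.
The known cells in row 3 total 43, leaving 44 − 43 = 1 for the blank.
The known cells in row 6 total 49, leaving 44 − 49 = -5 for the blank.
The known cells in column 4 total 29, leaving 44 − 29 = 15 for the blank.
The known cells in row 5 total 46, leaving 44 − 46 = -2 for the blank.

z = -5, b = 15, x = -2, c = 1, q = 14, d = -2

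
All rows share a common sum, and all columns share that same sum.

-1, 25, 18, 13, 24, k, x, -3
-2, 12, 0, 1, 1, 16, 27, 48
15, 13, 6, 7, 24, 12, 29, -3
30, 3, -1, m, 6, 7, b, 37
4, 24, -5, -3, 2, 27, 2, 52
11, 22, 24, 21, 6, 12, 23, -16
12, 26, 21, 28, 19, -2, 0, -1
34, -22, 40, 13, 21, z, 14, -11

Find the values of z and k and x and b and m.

z = 14, k = 17, x = 10, b = -2, m = 23

Rows 2 and 3 both sum to 103, so that's the common total.
Column 4: 13 + 1 + 7 − 3 + 21 + 28 + 13 = 80, so its missing entry is 103 − 80 = 23.
Row 4: 30 + 3 − 1 + 23 + 6 + 7 + 37 = 105, so its missing entry is 103 − 105 = -2.
Column 7: 27 + 29 − 2 + 2 + 23 + 0 + 14 = 93, so its missing entry is 103 − 93 = 10.
Row 1: -1 + 25 + 18 + 13 + 24 + 10 − 3 = 86, so its missing entry is 103 − 86 = 17.
Row 8: 34 − 22 + 40 + 13 + 21 + 14 − 11 = 89, so its missing entry is 103 − 89 = 14.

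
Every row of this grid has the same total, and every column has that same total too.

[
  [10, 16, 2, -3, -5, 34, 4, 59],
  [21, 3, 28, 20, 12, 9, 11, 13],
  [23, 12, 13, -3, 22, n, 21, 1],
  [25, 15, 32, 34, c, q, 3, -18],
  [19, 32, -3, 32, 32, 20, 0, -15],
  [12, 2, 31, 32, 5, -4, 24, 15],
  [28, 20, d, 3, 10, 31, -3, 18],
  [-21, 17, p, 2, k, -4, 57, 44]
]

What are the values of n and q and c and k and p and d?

Rows 1 and 2 both sum to 117, so that's the common total.
Row 7 has 28 + 20 + 3 + 10 + 31 − 3 + 18 = 107; the blank must be 117 − 107 = 10.
Column 3 has 2 + 28 + 13 + 32 − 3 + 31 + 10 = 113; the blank must be 117 − 113 = 4.
Row 8 has -21 + 17 + 4 + 2 − 4 + 57 + 44 = 99; the blank must be 117 − 99 = 18.
Column 5 has -5 + 12 + 22 + 32 + 5 + 10 + 18 = 94; the blank must be 117 − 94 = 23.
Row 3 has 23 + 12 + 13 − 3 + 22 + 21 + 1 = 89; the blank must be 117 − 89 = 28.
Row 4 has 25 + 15 + 32 + 34 + 23 + 3 − 18 = 114; the blank must be 117 − 114 = 3.

n = 28, q = 3, c = 23, k = 18, p = 4, d = 10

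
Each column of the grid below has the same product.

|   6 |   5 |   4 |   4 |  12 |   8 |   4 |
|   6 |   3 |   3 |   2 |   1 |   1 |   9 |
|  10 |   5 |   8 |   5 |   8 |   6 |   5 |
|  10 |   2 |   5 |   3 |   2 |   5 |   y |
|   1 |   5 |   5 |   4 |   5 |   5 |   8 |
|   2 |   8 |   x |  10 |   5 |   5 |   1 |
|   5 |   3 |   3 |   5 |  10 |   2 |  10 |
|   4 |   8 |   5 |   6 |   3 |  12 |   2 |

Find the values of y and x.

Columns 4 and 6 each multiply to 144000, so every column has product 144000.
Column 7: 4×9×5×8×1×10×2 = 28800, so the missing entry is 144000 ÷ 28800 = 5.
Column 3: 4×3×8×5×5×3×5 = 36000, so the missing entry is 144000 ÷ 36000 = 4.

y = 5, x = 4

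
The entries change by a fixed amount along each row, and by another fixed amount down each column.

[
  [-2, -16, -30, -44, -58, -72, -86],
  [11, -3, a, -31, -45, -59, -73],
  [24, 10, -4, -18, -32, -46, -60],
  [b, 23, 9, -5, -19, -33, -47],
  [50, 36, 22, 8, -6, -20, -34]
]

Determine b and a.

b = 37, a = -17

Along each row the entries change by -14 per step; down each column they change by 13.
Row 4: from 23 at column 2, stepping by -14 to column 1 gives 37.
Row 2: from 11 at column 1, stepping by -14 to column 3 gives -17.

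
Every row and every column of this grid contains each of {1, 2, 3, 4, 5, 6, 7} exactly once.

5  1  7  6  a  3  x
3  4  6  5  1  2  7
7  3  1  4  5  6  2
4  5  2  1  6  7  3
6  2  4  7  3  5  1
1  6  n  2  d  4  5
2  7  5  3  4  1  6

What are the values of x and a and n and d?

x = 4, a = 2, n = 3, d = 7

For row 6, column 3: column 3 already has {1, 2, 4, 5, 6, 7}; that leaves 3.
For row 6, column 5: row 6 already has {1, 2, 3, 4, 5, 6}; that leaves 7.
Cell (1,5): column 5 already has {1, 3, 4, 5, 6, 7} → 2.
For row 1, column 7: row 1 already has {1, 2, 3, 5, 6, 7}; that leaves 4.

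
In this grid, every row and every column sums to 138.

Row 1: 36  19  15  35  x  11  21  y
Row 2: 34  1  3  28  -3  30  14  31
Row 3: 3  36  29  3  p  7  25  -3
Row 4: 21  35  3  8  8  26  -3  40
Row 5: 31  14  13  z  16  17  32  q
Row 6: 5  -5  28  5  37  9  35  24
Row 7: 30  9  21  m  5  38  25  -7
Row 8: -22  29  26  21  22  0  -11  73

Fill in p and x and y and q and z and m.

p = 38, x = 15, y = -14, q = -6, z = 21, m = 17

Row 3: 3 + 36 + 29 + 3 + 7 + 25 − 3 = 100, so its missing entry is 138 − 100 = 38.
Column 5: -3 + 38 + 8 + 16 + 37 + 5 + 22 = 123, so its missing entry is 138 − 123 = 15.
Row 1: 36 + 19 + 15 + 35 + 15 + 11 + 21 = 152, so its missing entry is 138 − 152 = -14.
Row 7: 30 + 9 + 21 + 5 + 38 + 25 − 7 = 121, so its missing entry is 138 − 121 = 17.
Column 4: 35 + 28 + 3 + 8 + 5 + 17 + 21 = 117, so its missing entry is 138 − 117 = 21.
Row 5: 31 + 14 + 13 + 21 + 16 + 17 + 32 = 144, so its missing entry is 138 − 144 = -6.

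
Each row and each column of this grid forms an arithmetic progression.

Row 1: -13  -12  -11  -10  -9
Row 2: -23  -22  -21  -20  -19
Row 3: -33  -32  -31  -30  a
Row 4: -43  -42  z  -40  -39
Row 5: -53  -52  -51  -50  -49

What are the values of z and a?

Along each row the entries change by 1 per step; down each column they change by -10.
Row 4: from -43 at column 1, stepping by 1 to column 3 gives -41.
Row 3: from -33 at column 1, stepping by 1 to column 5 gives -29.

z = -41, a = -29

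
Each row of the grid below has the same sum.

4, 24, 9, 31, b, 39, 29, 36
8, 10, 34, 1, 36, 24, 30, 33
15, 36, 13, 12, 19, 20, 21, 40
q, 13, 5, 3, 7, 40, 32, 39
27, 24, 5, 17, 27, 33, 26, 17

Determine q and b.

q = 37, b = 4

The complete rows each total 176.
Row 4 is missing 176 − 139 = 37 (since 13 + 5 + 3 + 7 + 40 + 32 + 39 = 139).
Row 1 is missing 176 − 172 = 4 (since 4 + 24 + 9 + 31 + 39 + 29 + 36 = 172).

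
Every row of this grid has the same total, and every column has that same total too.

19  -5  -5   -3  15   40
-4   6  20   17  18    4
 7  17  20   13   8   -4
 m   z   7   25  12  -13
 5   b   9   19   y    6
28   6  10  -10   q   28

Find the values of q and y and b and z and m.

Rows 1 and 2 both sum to 61, so that's the common total.
The known cells in row 6 total 62, leaving 61 − 62 = -1 for the blank.
The known cells in column 5 total 52, leaving 61 − 52 = 9 for the blank.
The known cells in column 1 total 55, leaving 61 − 55 = 6 for the blank.
The known cells in row 4 total 37, leaving 61 − 37 = 24 for the blank.
The known cells in row 5 total 48, leaving 61 − 48 = 13 for the blank.

q = -1, y = 9, b = 13, z = 24, m = 6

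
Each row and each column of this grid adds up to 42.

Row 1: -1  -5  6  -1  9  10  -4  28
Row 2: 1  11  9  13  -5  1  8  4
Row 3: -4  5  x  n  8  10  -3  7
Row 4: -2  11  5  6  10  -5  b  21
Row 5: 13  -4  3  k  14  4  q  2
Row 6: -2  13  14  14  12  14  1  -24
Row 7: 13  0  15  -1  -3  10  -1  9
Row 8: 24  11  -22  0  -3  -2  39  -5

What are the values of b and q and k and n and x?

b = -4, q = 6, k = 4, n = 7, x = 12

Row 4 has -2 + 11 + 5 + 6 + 10 − 5 + 21 = 46; the blank must be 42 − 46 = -4.
Column 7 has -4 + 8 − 3 − 4 + 1 − 1 + 39 = 36; the blank must be 42 − 36 = 6.
Row 5 has 13 − 4 + 3 + 14 + 4 + 6 + 2 = 38; the blank must be 42 − 38 = 4.
Column 4 has -1 + 13 + 6 + 4 + 14 − 1 + 0 = 35; the blank must be 42 − 35 = 7.
Row 3 has -4 + 5 + 7 + 8 + 10 − 3 + 7 = 30; the blank must be 42 − 30 = 12.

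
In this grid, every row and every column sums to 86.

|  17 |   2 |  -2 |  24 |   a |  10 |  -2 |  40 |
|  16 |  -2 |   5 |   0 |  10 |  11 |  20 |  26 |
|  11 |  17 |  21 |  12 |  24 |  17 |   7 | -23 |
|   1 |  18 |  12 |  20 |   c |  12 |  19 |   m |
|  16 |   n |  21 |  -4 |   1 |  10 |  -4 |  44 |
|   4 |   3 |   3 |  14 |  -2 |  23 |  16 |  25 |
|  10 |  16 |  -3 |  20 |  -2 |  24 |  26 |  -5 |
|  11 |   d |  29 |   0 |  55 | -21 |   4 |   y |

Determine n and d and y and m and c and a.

n = 2, d = 30, y = -22, m = 1, c = 3, a = -3

Row 1 has 17 + 2 − 2 + 24 + 10 − 2 + 40 = 89; the blank must be 86 − 89 = -3.
Column 5 has -3 + 10 + 24 + 1 − 2 − 2 + 55 = 83; the blank must be 86 − 83 = 3.
Row 4 has 1 + 18 + 12 + 20 + 3 + 12 + 19 = 85; the blank must be 86 − 85 = 1.
Column 8 has 40 + 26 − 23 + 1 + 44 + 25 − 5 = 108; the blank must be 86 − 108 = -22.
Row 8 has 11 + 29 + 0 + 55 − 21 + 4 − 22 = 56; the blank must be 86 − 56 = 30.
Row 5 has 16 + 21 − 4 + 1 + 10 − 4 + 44 = 84; the blank must be 86 − 84 = 2.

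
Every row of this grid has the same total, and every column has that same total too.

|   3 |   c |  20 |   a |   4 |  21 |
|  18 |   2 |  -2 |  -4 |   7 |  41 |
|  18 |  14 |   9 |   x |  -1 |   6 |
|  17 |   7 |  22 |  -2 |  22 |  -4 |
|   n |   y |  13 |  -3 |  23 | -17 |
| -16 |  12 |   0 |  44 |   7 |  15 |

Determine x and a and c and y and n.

Rows 2 and 4 both sum to 62, so that's the common total.
Column 1: 3 + 18 + 18 + 17 − 16 = 40, so its missing entry is 62 − 40 = 22.
Row 3: 18 + 14 + 9 − 1 + 6 = 46, so its missing entry is 62 − 46 = 16.
Column 4: -4 + 16 − 2 − 3 + 44 = 51, so its missing entry is 62 − 51 = 11.
Row 1: 3 + 20 + 11 + 4 + 21 = 59, so its missing entry is 62 − 59 = 3.
Row 5: 22 + 13 − 3 + 23 − 17 = 38, so its missing entry is 62 − 38 = 24.

x = 16, a = 11, c = 3, y = 24, n = 22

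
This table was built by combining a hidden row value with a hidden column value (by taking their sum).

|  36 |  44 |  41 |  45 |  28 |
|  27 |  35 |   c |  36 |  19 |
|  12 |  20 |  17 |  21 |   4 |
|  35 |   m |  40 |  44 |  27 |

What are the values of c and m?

c = 32, m = 43

The difference between any two rows is the same in every column — this is an addition table with the headers hidden.
Row 2 minus row 1 is 36 − 45 = -9, so its entry in column 3 is 41 + (-9) = 32.
Row 4 minus row 1 is 44 − 45 = -1, so its entry in column 2 is 44 + (-1) = 43.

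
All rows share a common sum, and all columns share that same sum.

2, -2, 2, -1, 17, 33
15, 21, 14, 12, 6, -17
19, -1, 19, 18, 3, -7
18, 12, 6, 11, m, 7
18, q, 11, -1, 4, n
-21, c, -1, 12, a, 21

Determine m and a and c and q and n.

m = -3, a = 24, c = 16, q = 5, n = 14

Rows 1 and 2 both sum to 51, so that's the common total.
Row 4 has 18 + 12 + 6 + 11 + 7 = 54; the blank must be 51 − 54 = -3.
Column 5 has 17 + 6 + 3 − 3 + 4 = 27; the blank must be 51 − 27 = 24.
Row 6 has -21 − 1 + 12 + 24 + 21 = 35; the blank must be 51 − 35 = 16.
Column 6 has 33 − 17 − 7 + 7 + 21 = 37; the blank must be 51 − 37 = 14.
Row 5 has 18 + 11 − 1 + 4 + 14 = 46; the blank must be 51 − 46 = 5.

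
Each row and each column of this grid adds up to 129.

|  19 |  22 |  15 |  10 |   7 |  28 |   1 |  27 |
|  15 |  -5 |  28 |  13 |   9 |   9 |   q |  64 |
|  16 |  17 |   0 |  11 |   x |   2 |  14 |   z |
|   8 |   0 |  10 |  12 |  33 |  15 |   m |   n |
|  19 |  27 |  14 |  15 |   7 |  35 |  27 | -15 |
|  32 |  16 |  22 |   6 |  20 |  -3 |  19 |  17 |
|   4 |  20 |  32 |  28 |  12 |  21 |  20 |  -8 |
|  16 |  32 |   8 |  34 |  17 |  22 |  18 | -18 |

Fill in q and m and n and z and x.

The known cells in column 5 total 105, leaving 129 − 105 = 24 for the blank.
The known cells in row 3 total 84, leaving 129 − 84 = 45 for the blank.
The known cells in column 8 total 112, leaving 129 − 112 = 17 for the blank.
The known cells in row 4 total 95, leaving 129 − 95 = 34 for the blank.
The known cells in row 2 total 133, leaving 129 − 133 = -4 for the blank.

q = -4, m = 34, n = 17, z = 45, x = 24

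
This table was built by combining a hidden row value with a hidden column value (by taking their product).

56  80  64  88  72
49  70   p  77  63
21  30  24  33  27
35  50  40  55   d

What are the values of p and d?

p = 56, d = 45

Each row is a constant multiple of every other row — this is a multiplication table with the headers hidden.
Row 2 is 49/56 = 7/8 times row 1, so its entry in column 3 is 64 × 7/8 = 56.
Row 4 is 35/56 = 5/8 times row 1, so its entry in column 5 is 72 × 5/8 = 45.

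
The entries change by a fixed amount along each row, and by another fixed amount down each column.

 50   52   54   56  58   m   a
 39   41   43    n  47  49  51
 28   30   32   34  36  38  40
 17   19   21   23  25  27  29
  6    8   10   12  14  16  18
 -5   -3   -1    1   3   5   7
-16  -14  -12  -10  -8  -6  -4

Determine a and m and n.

a = 62, m = 60, n = 45

Along each row the entries change by 2 per step; down each column they change by -11.
Row 1: from 50 at column 1, stepping by 2 to column 7 gives 62.
Row 1: from 50 at column 1, stepping by 2 to column 6 gives 60.
Row 2: from 39 at column 1, stepping by 2 to column 4 gives 45.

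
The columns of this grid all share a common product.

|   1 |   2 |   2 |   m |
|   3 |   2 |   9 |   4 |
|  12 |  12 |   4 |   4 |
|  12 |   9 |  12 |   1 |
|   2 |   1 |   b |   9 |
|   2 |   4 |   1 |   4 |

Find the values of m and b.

Columns 1 and 2 each multiply to 1728, so every column has product 1728.
Column 4: 4×4×1×9×4 = 576, so the missing entry is 1728 ÷ 576 = 3.
Column 3: 2×9×4×12×1 = 864, so the missing entry is 1728 ÷ 864 = 2.

m = 3, b = 2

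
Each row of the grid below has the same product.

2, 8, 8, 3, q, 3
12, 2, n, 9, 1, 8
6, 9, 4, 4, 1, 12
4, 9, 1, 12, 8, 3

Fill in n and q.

n = 6, q = 9

Rows 3 and 4 each multiply to 10368, so every row has product 10368.
Row 2: 12×2×9×1×8 = 1728, so the missing entry is 10368 ÷ 1728 = 6.
Row 1: 2×8×8×3×3 = 1152, so the missing entry is 10368 ÷ 1152 = 9.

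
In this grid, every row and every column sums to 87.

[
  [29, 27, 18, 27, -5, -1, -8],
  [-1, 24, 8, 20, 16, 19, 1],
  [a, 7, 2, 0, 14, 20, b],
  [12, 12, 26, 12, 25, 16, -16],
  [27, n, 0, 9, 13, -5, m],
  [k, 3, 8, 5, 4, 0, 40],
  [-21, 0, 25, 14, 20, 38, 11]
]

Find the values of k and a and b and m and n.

k = 27, a = 14, b = 30, m = 29, n = 14

Row 6: 3 + 8 + 5 + 4 + 0 + 40 = 60, so its missing entry is 87 − 60 = 27.
Column 1: 29 − 1 + 12 + 27 + 27 − 21 = 73, so its missing entry is 87 − 73 = 14.
Row 3: 14 + 7 + 2 + 0 + 14 + 20 = 57, so its missing entry is 87 − 57 = 30.
Column 7: -8 + 1 + 30 − 16 + 40 + 11 = 58, so its missing entry is 87 − 58 = 29.
Row 5: 27 + 0 + 9 + 13 − 5 + 29 = 73, so its missing entry is 87 − 73 = 14.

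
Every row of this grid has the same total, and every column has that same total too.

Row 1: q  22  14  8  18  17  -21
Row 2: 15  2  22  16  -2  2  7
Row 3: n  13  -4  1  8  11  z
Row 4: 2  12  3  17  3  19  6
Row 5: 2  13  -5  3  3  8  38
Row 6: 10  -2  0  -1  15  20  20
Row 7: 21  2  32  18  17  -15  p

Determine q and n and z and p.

Rows 2 and 4 both sum to 62, so that's the common total.
Row 7: 21 + 2 + 32 + 18 + 17 − 15 = 75, so its missing entry is 62 − 75 = -13.
Column 7: -21 + 7 + 6 + 38 + 20 − 13 = 37, so its missing entry is 62 − 37 = 25.
Row 3: 13 − 4 + 1 + 8 + 11 + 25 = 54, so its missing entry is 62 − 54 = 8.
Row 1: 22 + 14 + 8 + 18 + 17 − 21 = 58, so its missing entry is 62 − 58 = 4.

q = 4, n = 8, z = 25, p = -13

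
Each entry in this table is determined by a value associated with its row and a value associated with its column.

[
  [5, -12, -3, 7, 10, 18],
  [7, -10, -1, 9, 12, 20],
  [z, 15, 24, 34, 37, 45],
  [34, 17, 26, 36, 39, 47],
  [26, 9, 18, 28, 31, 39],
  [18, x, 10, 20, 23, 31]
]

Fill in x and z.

The difference between any two rows is the same in every column — this is an addition table with the headers hidden.
Row 6 minus row 1 is 31 − 18 = 13, so its entry in column 2 is -12 + 13 = 1.
Row 3 minus row 1 is 45 − 18 = 27, so its entry in column 1 is 5 + 27 = 32.

x = 1, z = 32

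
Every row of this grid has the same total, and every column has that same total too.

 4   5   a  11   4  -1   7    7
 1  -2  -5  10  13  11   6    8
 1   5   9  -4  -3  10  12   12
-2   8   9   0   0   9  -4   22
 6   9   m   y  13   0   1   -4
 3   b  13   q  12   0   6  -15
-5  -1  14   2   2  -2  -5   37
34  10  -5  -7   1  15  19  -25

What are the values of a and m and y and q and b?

a = 5, m = 2, y = 15, q = 15, b = 8

Rows 2 and 3 both sum to 42, so that's the common total.
Column 2: 5 − 2 + 5 + 8 + 9 − 1 + 10 = 34, so its missing entry is 42 − 34 = 8.
Row 1: 4 + 5 + 11 + 4 − 1 + 7 + 7 = 37, so its missing entry is 42 − 37 = 5.
Column 3: 5 − 5 + 9 + 9 + 13 + 14 − 5 = 40, so its missing entry is 42 − 40 = 2.
Row 5: 6 + 9 + 2 + 13 + 0 + 1 − 4 = 27, so its missing entry is 42 − 27 = 15.
Row 6: 3 + 8 + 13 + 12 + 0 + 6 − 15 = 27, so its missing entry is 42 − 27 = 15.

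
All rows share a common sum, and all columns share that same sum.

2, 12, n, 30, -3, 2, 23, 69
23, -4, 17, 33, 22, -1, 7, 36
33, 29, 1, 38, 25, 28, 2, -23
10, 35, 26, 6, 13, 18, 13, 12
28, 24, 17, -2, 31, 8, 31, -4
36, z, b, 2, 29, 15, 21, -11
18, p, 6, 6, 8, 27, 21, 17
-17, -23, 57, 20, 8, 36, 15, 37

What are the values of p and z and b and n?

Rows 2 and 3 both sum to 133, so that's the common total.
The known cells in row 7 total 103, leaving 133 − 103 = 30 for the blank.
The known cells in row 1 total 135, leaving 133 − 135 = -2 for the blank.
The known cells in column 2 total 103, leaving 133 − 103 = 30 for the blank.
The known cells in row 6 total 122, leaving 133 − 122 = 11 for the blank.

p = 30, z = 30, b = 11, n = -2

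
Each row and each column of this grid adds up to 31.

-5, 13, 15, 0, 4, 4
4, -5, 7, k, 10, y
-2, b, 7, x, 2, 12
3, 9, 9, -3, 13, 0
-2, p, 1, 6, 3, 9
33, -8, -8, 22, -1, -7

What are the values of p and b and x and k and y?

Row 5: -2 + 1 + 6 + 3 + 9 = 17, so its missing entry is 31 − 17 = 14.
Column 2: 13 − 5 + 9 + 14 − 8 = 23, so its missing entry is 31 − 23 = 8.
Column 6: 4 + 12 + 0 + 9 − 7 = 18, so its missing entry is 31 − 18 = 13.
Row 3: -2 + 8 + 7 + 2 + 12 = 27, so its missing entry is 31 − 27 = 4.
Row 2: 4 − 5 + 7 + 10 + 13 = 29, so its missing entry is 31 − 29 = 2.

p = 14, b = 8, x = 4, k = 2, y = 13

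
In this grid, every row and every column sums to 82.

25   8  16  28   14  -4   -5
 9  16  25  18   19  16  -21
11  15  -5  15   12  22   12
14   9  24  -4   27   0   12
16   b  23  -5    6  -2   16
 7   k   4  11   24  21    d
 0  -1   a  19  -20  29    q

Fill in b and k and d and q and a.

b = 28, k = 7, d = 8, q = 60, a = -5

Column 3 has 16 + 25 − 5 + 24 + 23 + 4 = 87; the blank must be 82 − 87 = -5.
Row 7 has 0 − 1 − 5 + 19 − 20 + 29 = 22; the blank must be 82 − 22 = 60.
Column 7 has -5 − 21 + 12 + 12 + 16 + 60 = 74; the blank must be 82 − 74 = 8.
Row 6 has 7 + 4 + 11 + 24 + 21 + 8 = 75; the blank must be 82 − 75 = 7.
Row 5 has 16 + 23 − 5 + 6 − 2 + 16 = 54; the blank must be 82 − 54 = 28.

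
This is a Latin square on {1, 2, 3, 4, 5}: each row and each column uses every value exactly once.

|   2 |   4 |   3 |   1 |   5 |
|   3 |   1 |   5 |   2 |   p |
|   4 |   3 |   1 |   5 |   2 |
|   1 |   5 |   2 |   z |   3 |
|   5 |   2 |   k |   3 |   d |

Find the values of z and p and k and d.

At (row 2, col 5): row 2 already has {1, 2, 3, 5}, so the value is 4.
For row 5, column 5: column 5 already has {2, 3, 4, 5}; that leaves 1.
At (row 4, col 4): row 4 already has {1, 2, 3, 5}, so the value is 4.
Cell (5,3): row 5 already has {1, 2, 3, 5} → 4.

z = 4, p = 4, k = 4, d = 1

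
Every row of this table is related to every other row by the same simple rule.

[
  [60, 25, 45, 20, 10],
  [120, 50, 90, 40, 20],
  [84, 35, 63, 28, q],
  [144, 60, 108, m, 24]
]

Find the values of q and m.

q = 14, m = 48

Each row is a constant multiple of every other row — this is a multiplication table with the headers hidden.
Row 3 is 84/60 = 7/5 times row 1, so its entry in column 5 is 10 × 7/5 = 14.
Row 4 is 144/60 = 12/5 times row 1, so its entry in column 4 is 20 × 12/5 = 48.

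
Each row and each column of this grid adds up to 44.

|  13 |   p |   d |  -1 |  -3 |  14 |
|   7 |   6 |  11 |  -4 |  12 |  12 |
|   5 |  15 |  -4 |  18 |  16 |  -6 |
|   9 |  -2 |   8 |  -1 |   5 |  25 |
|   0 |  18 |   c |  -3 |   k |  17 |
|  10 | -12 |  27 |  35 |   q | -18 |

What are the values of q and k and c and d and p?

q = 2, k = 12, c = 0, d = 2, p = 19

The known cells in column 2 total 25, leaving 44 − 25 = 19 for the blank.
The known cells in row 6 total 42, leaving 44 − 42 = 2 for the blank.
The known cells in column 5 total 32, leaving 44 − 32 = 12 for the blank.
The known cells in row 5 total 44, leaving 44 − 44 = 0 for the blank.
The known cells in row 1 total 42, leaving 44 − 42 = 2 for the blank.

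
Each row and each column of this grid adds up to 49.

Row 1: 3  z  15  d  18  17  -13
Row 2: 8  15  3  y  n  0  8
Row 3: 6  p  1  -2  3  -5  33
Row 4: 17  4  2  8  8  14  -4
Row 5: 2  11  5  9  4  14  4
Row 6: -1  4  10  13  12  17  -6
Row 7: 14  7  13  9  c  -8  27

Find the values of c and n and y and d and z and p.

The known cells in row 3 total 36, leaving 49 − 36 = 13 for the blank.
The known cells in column 2 total 54, leaving 49 − 54 = -5 for the blank.
The known cells in row 1 total 35, leaving 49 − 35 = 14 for the blank.
The known cells in row 7 total 62, leaving 49 − 62 = -13 for the blank.
The known cells in column 5 total 32, leaving 49 − 32 = 17 for the blank.
The known cells in row 2 total 51, leaving 49 − 51 = -2 for the blank.

c = -13, n = 17, y = -2, d = 14, z = -5, p = 13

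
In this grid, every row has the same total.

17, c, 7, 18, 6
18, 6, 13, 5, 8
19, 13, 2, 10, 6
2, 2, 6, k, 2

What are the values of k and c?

The complete rows each total 50.
Row 4 is missing 50 − 12 = 38 (since 2 + 2 + 6 + 2 = 12).
Row 1 is missing 50 − 48 = 2 (since 17 + 7 + 18 + 6 = 48).

k = 38, c = 2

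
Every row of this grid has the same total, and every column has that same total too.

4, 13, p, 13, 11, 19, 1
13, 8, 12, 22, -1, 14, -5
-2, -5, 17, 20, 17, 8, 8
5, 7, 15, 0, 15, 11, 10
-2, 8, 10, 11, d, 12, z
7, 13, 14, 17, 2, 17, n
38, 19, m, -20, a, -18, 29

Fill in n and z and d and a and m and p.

Rows 2 and 3 both sum to 63, so that's the common total.
Row 1: 4 + 13 + 13 + 11 + 19 + 1 = 61, so its missing entry is 63 − 61 = 2.
Column 3: 2 + 12 + 17 + 15 + 10 + 14 = 70, so its missing entry is 63 − 70 = -7.
Row 7: 38 + 19 − 7 − 20 − 18 + 29 = 41, so its missing entry is 63 − 41 = 22.
Column 5: 11 − 1 + 17 + 15 + 2 + 22 = 66, so its missing entry is 63 − 66 = -3.
Row 5: -2 + 8 + 10 + 11 − 3 + 12 = 36, so its missing entry is 63 − 36 = 27.
Row 6: 7 + 13 + 14 + 17 + 2 + 17 = 70, so its missing entry is 63 − 70 = -7.

n = -7, z = 27, d = -3, a = 22, m = -7, p = 2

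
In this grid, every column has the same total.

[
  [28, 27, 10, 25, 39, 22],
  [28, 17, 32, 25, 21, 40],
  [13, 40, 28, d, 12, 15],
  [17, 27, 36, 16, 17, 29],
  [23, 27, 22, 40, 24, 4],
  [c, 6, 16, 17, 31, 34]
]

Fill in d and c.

d = 21, c = 35

The complete columns each total 144.
Column 4 is missing 144 − 123 = 21 (since 25 + 25 + 16 + 40 + 17 = 123).
Column 1 is missing 144 − 109 = 35 (since 28 + 28 + 13 + 17 + 23 = 109).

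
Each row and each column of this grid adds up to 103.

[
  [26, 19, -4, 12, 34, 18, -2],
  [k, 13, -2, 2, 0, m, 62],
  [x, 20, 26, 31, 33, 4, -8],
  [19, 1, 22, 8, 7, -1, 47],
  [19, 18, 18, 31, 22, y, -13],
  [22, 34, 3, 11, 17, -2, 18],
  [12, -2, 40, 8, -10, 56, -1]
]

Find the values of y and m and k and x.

The known cells in row 5 total 95, leaving 103 − 95 = 8 for the blank.
The known cells in row 3 total 106, leaving 103 − 106 = -3 for the blank.
The known cells in column 1 total 95, leaving 103 − 95 = 8 for the blank.
The known cells in row 2 total 83, leaving 103 − 83 = 20 for the blank.

y = 8, m = 20, k = 8, x = -3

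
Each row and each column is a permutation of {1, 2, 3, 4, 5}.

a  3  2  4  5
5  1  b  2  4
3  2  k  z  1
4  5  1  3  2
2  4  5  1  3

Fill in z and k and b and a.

At (row 1, col 1): row 1 already has {2, 3, 4, 5}, so the value is 1.
Cell (2,3): row 2 already has {1, 2, 4, 5} → 3.
At (row 3, col 4): column 4 already has {1, 2, 3, 4}, so the value is 5.
For row 3, column 3: row 3 already has {1, 2, 3, 5}; that leaves 4.

z = 5, k = 4, b = 3, a = 1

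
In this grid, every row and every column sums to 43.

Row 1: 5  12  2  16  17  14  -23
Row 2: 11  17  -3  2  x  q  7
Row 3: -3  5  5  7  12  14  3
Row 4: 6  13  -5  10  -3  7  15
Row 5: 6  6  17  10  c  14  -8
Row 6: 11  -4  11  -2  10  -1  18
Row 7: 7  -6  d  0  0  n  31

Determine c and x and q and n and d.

c = -2, x = 9, q = 0, n = -5, d = 16

Row 5: 6 + 6 + 17 + 10 + 14 − 8 = 45, so its missing entry is 43 − 45 = -2.
Column 3: 2 − 3 + 5 − 5 + 17 + 11 = 27, so its missing entry is 43 − 27 = 16.
Row 7: 7 − 6 + 16 + 0 + 0 + 31 = 48, so its missing entry is 43 − 48 = -5.
Column 6: 14 + 14 + 7 + 14 − 1 − 5 = 43, so its missing entry is 43 − 43 = 0.
Row 2: 11 + 17 − 3 + 2 + 0 + 7 = 34, so its missing entry is 43 − 34 = 9.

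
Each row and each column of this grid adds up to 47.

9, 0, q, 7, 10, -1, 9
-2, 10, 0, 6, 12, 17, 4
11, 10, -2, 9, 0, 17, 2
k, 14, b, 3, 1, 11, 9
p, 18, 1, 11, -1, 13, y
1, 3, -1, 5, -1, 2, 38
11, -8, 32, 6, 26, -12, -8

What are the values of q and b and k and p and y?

q = 13, b = 4, k = 5, p = 12, y = -7

Column 7 has 9 + 4 + 2 + 9 + 38 − 8 = 54; the blank must be 47 − 54 = -7.
Row 5 has 18 + 1 + 11 − 1 + 13 − 7 = 35; the blank must be 47 − 35 = 12.
Column 1 has 9 − 2 + 11 + 12 + 1 + 11 = 42; the blank must be 47 − 42 = 5.
Row 1 has 9 + 0 + 7 + 10 − 1 + 9 = 34; the blank must be 47 − 34 = 13.
Row 4 has 5 + 14 + 3 + 1 + 11 + 9 = 43; the blank must be 47 − 43 = 4.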